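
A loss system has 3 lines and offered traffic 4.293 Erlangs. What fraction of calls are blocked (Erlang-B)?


B(c,a) = (a^c/c!) / Σ_{k=0}^{c} a^k/k!
a^3/3! = 13.186557
Σ terms (k=0..3): 1.00000 + 4.29300 + 9.21492 + 13.18656 = 27.694481
B = 13.186557/27.694481 = 0.476144

Final: 0.476144


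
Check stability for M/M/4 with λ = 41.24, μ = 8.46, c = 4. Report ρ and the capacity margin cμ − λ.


Total capacity cμ = 4·8.46 = 33.84/hr
ρ = λ/(cμ) = 41.24/33.84 = 1.2187
Stable ⇔ ρ < 1: NO
Spare capacity = cμ − λ = 33.84 − 41.24 = -7.40/hr

Final: ρ = 1.2187; unstable; margin = -7.40/hr


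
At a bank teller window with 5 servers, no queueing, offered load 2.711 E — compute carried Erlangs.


B(5,2.711) = 0.086073 (Erlang-B)
Carried load = a(1 − B) = 2.711·(1 − 0.086073) = 2.711·0.913927 = 2.4777 E

Final: 2.4777 Erlangs


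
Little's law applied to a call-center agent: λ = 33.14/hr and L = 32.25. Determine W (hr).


W = L/λ = 32.25/33.14 = 0.9731 hr

Final: 0.9731 hr


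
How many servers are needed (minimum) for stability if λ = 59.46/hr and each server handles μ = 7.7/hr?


Stability requires cμ > λ ⇔ c > λ/μ.
λ/μ = 59.46/7.7 = 7.7221
Minimum integer c = ⌊7.7221⌋ + 1 = 8
Check: 8·7.7 = 61.60 > 59.46, while 7·7.7 = 53.90 ≤ 59.46

Final: 8 servers


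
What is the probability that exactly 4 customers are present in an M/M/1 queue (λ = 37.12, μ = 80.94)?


ρ = 37.12/80.94 = 0.4586
P_n = (1−ρ)·ρ^n = (1 − 0.4586)·0.4586^4 = 0.5414·0.044236 = 0.023949

Final: 0.023949


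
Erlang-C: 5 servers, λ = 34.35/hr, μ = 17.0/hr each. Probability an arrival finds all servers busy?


a = λ/μ = 2.0206; ρ = a/5 = 0.4041
P₀ = 0.131536 (from M/M/c formula)
C(c,a) = [a^c/(c!(1−ρ))]·P₀ = [33.68132/(120·0.5959)]·0.131536
= 0.47103·0.131536 = 0.061957

Final: 0.061957


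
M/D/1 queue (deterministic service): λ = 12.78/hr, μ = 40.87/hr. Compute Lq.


ρ = 12.78/40.87 = 0.3127
M/D/1: Lq = ρ²/(2(1−ρ)) = 0.09778/(2·0.6873) = 0.07113

Final: 0.07113


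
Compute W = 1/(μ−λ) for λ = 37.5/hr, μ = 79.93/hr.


W = 1/(μ−λ) = 1/(79.93 − 37.5) = 1/42.43 = 0.02357 hr

Final: 0.02357 hr


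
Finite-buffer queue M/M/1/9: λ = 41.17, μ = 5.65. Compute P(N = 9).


ρ = λ/μ = 41.17/5.65 = 7.2867
P_K = (1−ρ)ρ^K/(1−ρ^(K+1)) = (-6.2867·57915094.937971)/(1 − 422011408.601107)
= -364096313.663136/-422011407.601107 = 0.862764

Final: 0.862764


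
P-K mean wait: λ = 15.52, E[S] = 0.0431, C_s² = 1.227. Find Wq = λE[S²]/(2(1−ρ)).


ρ = λ·E[S] = 15.52·0.0431 = 0.6689
E[S²] = E[S]²(1+C_s²) = 0.0431²·(1+1.227) = 0.004137
Wq = λ·E[S²]/(2(1−ρ)) = 15.52·0.004137/(2·0.3311) = 0.09696 hr

Final: 0.09696 hr


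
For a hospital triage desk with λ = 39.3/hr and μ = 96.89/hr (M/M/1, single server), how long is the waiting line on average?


ρ = 39.3/96.89 = 0.4056
Lq = ρ²/(1−ρ) = 0.1645/0.5944 = 0.2768

Final: 0.2768


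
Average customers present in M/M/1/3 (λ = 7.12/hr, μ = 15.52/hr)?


ρ = 7.12/15.52 = 0.4588
L = ρ[1 − (K+1)ρ^K + Kρ^(K+1)] / [(1−ρ)(1−ρ^(K+1))]
Numerator: 0.4588·(1 − 4·0.096553 + 3·0.044295) = 0.342546
Denominator: (0.5412)·(0.955705) = 0.517263
L = 0.342546/0.517263 = 0.6622

Final: 0.6622


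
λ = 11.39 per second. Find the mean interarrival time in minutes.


Mean interarrival time = 1/λ = 1/11.39 second = 0.08780 second
In minutes: 0.08780 × 0.0166667 = 0.001463 min

Final: 0.001463 min


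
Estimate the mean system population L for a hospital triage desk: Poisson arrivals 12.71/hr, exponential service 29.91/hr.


ρ = λ/μ = 12.71/29.91 = 0.4249
L = ρ/(1−ρ) = 0.4249/(1 − 0.4249) = 0.4249/0.5751 = 0.7390

Final: 0.7390


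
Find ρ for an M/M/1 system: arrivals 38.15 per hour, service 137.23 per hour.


ρ = λ/μ = 38.15/137.23 = 0.2780

Final: 0.2780


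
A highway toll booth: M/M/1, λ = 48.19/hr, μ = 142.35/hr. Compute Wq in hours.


ρ = 48.19/142.35 = 0.3385
Wq = ρ/(μ−λ) = 0.3385/(142.35 − 48.19) = 0.3385/94.16 = 0.003595 hr

Final: 0.003595 hr


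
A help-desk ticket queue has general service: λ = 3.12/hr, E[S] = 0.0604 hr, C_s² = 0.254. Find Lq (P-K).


ρ = λ·E[S] = 3.12·0.0604 = 0.1884
Lq = ρ²(1+C_s²)/(2(1−ρ)) = 0.03551·(1+0.254)/(2·0.8116)
= 0.03551·1.2540/1.6231 = 0.02744

Final: 0.02744


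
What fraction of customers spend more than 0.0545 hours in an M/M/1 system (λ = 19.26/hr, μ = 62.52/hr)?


W ~ Exponential(μ−λ) for M/M/1.
μ − λ = 62.52 − 19.26 = 43.2600
P(W > t) = e^{−(μ−λ)t} = e^{−2.3577} = 0.094640

Final: 0.094640


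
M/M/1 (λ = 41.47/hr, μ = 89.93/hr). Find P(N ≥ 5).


ρ = 41.47/89.93 = 0.4611
P(N ≥ n) = ρ^n = 0.4611^5 = 0.020852

Final: 0.020852


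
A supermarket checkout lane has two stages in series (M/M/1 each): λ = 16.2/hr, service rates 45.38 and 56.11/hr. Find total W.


Each node sees arrival rate λ = 16.2/hr (tandem ⇒ throughput preserved).
W₁ = 1/(μ₁−λ) = 1/(45.38−16.2) = 0.03427 hr
W₂ = 1/(μ₂−λ) = 1/(56.11−16.2) = 0.02506 hr
W_total = W₁ + W₂ = 0.03427 + 0.02506 = 0.05933 hr

Final: 0.05933 hr


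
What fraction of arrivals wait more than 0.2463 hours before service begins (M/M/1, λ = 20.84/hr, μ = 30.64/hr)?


ρ = 20.84/30.64 = 0.6802
P(Wq > t) = ρ·e^{−(μ−λ)t} = 0.6802·e^{−2.4137}
= 0.6802·0.089480 = 0.060860

Final: 0.060860


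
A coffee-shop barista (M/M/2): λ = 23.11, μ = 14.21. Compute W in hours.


a = 1.6263; ρ = 0.8132; P₀ = 0.103047
Lq = P₀·a^c·ρ/(c!(1−ρ)²) = 3.17432
Wq = Lq/λ = 3.17432/23.11 = 0.13736 hr
W = Wq + 1/μ = 0.13736 + 0.07037 = 0.20773 hr

Final: 0.20773 hr


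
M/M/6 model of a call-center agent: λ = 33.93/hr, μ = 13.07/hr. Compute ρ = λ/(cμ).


ρ = λ/(cμ) = 33.93/(6·13.07) = 33.93/78.42 = 0.4327

Final: 0.4327


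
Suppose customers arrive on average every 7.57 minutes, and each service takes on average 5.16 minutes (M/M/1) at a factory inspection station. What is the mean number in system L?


λ = 60/7.57 = 7.9260 /hr
μ = 60/5.16 = 11.6279 /hr
ρ = λ/μ = 7.9260/11.6279 = 0.6816
L = ρ/(1−ρ) = 0.6816/0.3184 = 2.1411

Final: 2.1411


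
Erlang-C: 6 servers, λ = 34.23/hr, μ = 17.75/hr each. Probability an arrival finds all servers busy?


a = λ/μ = 1.9285; ρ = a/6 = 0.3214
P₀ = 0.145201 (from M/M/c formula)
C(c,a) = [a^c/(c!(1−ρ))]·P₀ = [51.43411/(720·0.6786)]·0.145201
= 0.10527·0.145201 = 0.015286

Final: 0.015286


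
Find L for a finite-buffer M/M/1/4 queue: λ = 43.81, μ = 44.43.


ρ = 43.81/44.43 = 0.9860
L = ρ[1 − (K+1)ρ^K + Kρ^(K+1)] / [(1−ρ)(1−ρ^(K+1))]
Numerator: 0.9860·(1 − 5·0.945339 + 4·0.932148) = 0.001867
Denominator: (0.01395)·(0.067852) = 0.0009468
L = 0.001867/0.0009468 = 1.9719

Final: 1.9719


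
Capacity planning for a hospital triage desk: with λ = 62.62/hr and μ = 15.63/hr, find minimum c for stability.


Stability requires cμ > λ ⇔ c > λ/μ.
λ/μ = 62.62/15.63 = 4.0064
Minimum integer c = ⌊4.0064⌋ + 1 = 5
Check: 5·15.63 = 78.15 > 62.62, while 4·15.63 = 62.52 ≤ 62.62

Final: 5 servers


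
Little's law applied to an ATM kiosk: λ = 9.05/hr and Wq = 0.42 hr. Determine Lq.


Lq = λWq = 9.05·0.42 = 3.8010

Final: 3.8010


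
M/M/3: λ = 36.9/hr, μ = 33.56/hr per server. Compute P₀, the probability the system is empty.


a = λ/μ = 36.9/33.56 = 1.0995; ρ = a/c = 0.3665
Σ_{k=0}^{2} a^k/k! (terms k=0..2) = 1.00000 + 1.09952 + 0.60448 = 2.70400
Tail: a^3/(3!(1−ρ)) = 1.32927/(6·0.6335) = 0.34972
P₀ = 1/(2.70400 + 0.34972) = 1/3.05372 = 0.327470

Final: 0.327470


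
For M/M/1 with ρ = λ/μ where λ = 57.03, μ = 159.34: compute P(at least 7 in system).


ρ = 57.03/159.34 = 0.3579
P(N ≥ n) = ρ^n = 0.3579^7 = 0.0007524

Final: 0.0007524


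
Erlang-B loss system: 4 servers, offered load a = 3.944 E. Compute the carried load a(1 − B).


B(4,3.944) = 0.305247 (Erlang-B)
Carried load = a(1 − B) = 3.944·(1 − 0.305247) = 3.944·0.694753 = 2.7401 E

Final: 2.7401 Erlangs


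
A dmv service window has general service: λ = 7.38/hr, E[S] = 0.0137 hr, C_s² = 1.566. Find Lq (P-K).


ρ = λ·E[S] = 7.38·0.0137 = 0.1011
Lq = ρ²(1+C_s²)/(2(1−ρ)) = 0.01022·(1+1.566)/(2·0.8989)
= 0.01022·2.5660/1.7978 = 0.01459

Final: 0.01459


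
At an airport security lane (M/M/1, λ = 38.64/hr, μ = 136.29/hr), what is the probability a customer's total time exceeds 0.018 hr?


W ~ Exponential(μ−λ) for M/M/1.
μ − λ = 136.29 − 38.64 = 97.6500
P(W > t) = e^{−(μ−λ)t} = e^{−1.7577} = 0.172441

Final: 0.172441


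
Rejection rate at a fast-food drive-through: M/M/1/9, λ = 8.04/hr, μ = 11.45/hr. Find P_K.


ρ = λ/μ = 8.04/11.45 = 0.7022
P_K = (1−ρ)ρ^K/(1−ρ^(K+1)) = (0.2978·0.041501)/(1 − 0.029141)
= 0.012360/0.970859 = 0.012731

Final: 0.012731


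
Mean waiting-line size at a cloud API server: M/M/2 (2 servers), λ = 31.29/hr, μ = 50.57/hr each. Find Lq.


a = λ/μ = 0.6187; ρ = a/2 = 0.3094
P₀ = 0.527448
Lq = P₀·a^c·ρ / (c!·(1−ρ)²) = 0.527448·0.38285·0.3094/(2·0.47697)
= 0.06549

Final: 0.06549


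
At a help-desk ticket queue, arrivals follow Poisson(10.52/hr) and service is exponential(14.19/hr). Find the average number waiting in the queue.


ρ = 10.52/14.19 = 0.7414
Lq = ρ²/(1−ρ) = 0.5496/0.2586 = 2.1251

Final: 2.1251


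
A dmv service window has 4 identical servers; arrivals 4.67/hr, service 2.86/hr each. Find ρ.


ρ = λ/(cμ) = 4.67/(4·2.86) = 4.67/11.44 = 0.4082

Final: 0.4082


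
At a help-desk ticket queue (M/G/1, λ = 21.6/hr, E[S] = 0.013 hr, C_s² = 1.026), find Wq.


ρ = λ·E[S] = 21.6·0.013 = 0.2808
E[S²] = E[S]²(1+C_s²) = 0.013²·(1+1.026) = 0.0003424
Wq = λ·E[S²]/(2(1−ρ)) = 21.6·0.0003424/(2·0.7192) = 0.005142 hr

Final: 0.005142 hr


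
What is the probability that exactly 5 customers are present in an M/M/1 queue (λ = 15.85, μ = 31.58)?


ρ = 15.85/31.58 = 0.5019
P_n = (1−ρ)·ρ^n = (1 − 0.5019)·0.5019^5 = 0.4981·0.031848 = 0.015864

Final: 0.015864


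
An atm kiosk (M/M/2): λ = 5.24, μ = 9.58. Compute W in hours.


a = 0.5470; ρ = 0.2735; P₀ = 0.570492
Lq = P₀·a^c·ρ/(c!(1−ρ)²) = 0.04422
Wq = Lq/λ = 0.04422/5.24 = 0.008439 hr
W = Wq + 1/μ = 0.008439 + 0.10438 = 0.11282 hr

Final: 0.11282 hr


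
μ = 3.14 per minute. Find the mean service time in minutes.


Mean service time = 1/μ = 1/3.14 minute = 0.31847 minute
In minutes: 0.31847 × 1 = 0.3185 min

Final: 0.3185 min


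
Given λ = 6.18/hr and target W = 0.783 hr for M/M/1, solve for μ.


W = 1/(μ−λ) ⇒ μ − λ = 1/W = 1/0.783 = 1.2771
μ = λ + 1/W = 6.18 + 1.2771 = 7.4571 per hr

Final: 7.4571 /hr


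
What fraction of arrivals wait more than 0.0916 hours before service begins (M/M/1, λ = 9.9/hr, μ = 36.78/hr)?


ρ = 9.9/36.78 = 0.2692
P(Wq > t) = ρ·e^{−(μ−λ)t} = 0.2692·e^{−2.4622}
= 0.2692·0.085247 = 0.022946

Final: 0.022946


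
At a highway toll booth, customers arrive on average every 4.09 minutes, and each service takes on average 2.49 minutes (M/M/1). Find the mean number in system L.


λ = 60/4.09 = 14.6699 /hr
μ = 60/2.49 = 24.0964 /hr
ρ = λ/μ = 14.6699/24.0964 = 0.6088
L = ρ/(1−ρ) = 0.6088/0.3912 = 1.5563

Final: 1.5563


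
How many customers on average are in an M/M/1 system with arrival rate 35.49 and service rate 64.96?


ρ = λ/μ = 35.49/64.96 = 0.5463
L = ρ/(1−ρ) = 0.5463/(1 − 0.5463) = 0.5463/0.4537 = 1.2043

Final: 1.2043


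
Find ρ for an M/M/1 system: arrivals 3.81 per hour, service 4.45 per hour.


ρ = λ/μ = 3.81/4.45 = 0.8562

Final: 0.8562


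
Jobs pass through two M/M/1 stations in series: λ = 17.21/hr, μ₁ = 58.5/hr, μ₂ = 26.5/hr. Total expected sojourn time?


Each node sees arrival rate λ = 17.21/hr (tandem ⇒ throughput preserved).
W₁ = 1/(μ₁−λ) = 1/(58.5−17.21) = 0.02422 hr
W₂ = 1/(μ₂−λ) = 1/(26.5−17.21) = 0.10764 hr
W_total = W₁ + W₂ = 0.02422 + 0.10764 = 0.13186 hr

Final: 0.13186 hr


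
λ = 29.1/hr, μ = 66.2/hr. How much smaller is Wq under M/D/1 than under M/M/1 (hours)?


ρ = 29.1/66.2 = 0.4396
Wq(M/M/1) = ρ/(μ−λ) = 0.4396/37.10 = 0.01185 hr
Wq(M/D/1) = ρ/(2(μ−λ)) = 0.005924 hr
Savings = 0.01185 − 0.005924 = 0.005924 hr

Final: 0.005924 hr


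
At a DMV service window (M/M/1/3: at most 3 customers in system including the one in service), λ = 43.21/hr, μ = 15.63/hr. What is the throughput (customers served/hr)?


ρ = 2.7646; P_K = (1−ρ)ρ^3/(1−ρ^4) = 0.649396
λ_eff = λ(1 − P_K) = 43.21·(1 − 0.649396) = 43.21·0.350604 = 15.1496 /hr

Final: 15.1496 /hr


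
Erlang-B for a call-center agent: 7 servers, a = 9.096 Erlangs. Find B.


B(c,a) = (a^c/c!) / Σ_{k=0}^{c} a^k/k!
a^7/7! = 1022.168811
Σ terms (k=0..7): 1.00000 + 9.09600 + 41.36861 + 125.42962 + 285.22695 + 518.88488 + 786.62947 + 1022.16881 = 2789.804341
B = 1022.168811/2789.804341 = 0.366394

Final: 0.366394


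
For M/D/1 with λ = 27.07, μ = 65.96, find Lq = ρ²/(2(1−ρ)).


ρ = 27.07/65.96 = 0.4104
M/D/1: Lq = ρ²/(2(1−ρ)) = 0.1684/(2·0.5896) = 0.14283

Final: 0.14283


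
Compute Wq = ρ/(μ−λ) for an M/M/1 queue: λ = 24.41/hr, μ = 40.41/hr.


ρ = 24.41/40.41 = 0.6041
Wq = ρ/(μ−λ) = 0.6041/(40.41 − 24.41) = 0.6041/16.00 = 0.03775 hr

Final: 0.03775 hr


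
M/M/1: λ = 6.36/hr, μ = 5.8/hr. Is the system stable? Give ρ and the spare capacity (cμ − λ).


Total capacity cμ = 1·5.8 = 5.80/hr
ρ = λ/(cμ) = 6.36/5.80 = 1.0966
Stable ⇔ ρ < 1: NO
Spare capacity = cμ − λ = 5.80 − 6.36 = -0.56/hr

Final: ρ = 1.0966; unstable; margin = -0.56/hr


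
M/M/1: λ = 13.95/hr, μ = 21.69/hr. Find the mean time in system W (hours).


W = 1/(μ−λ) = 1/(21.69 − 13.95) = 1/7.74 = 0.1292 hr

Final: 0.1292 hr


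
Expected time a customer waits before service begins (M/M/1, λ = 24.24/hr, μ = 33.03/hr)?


ρ = 24.24/33.03 = 0.7339
Wq = ρ/(μ−λ) = 0.7339/(33.03 − 24.24) = 0.7339/8.79 = 0.08349 hr

Final: 0.08349 hr


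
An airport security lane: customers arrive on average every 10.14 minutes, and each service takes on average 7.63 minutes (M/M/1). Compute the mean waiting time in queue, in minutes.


λ = 60/10.14 = 5.9172 /hr
μ = 60/7.63 = 7.8637 /hr
ρ = λ/μ = 5.9172/7.8637 = 0.7525
Wq = ρ/(μ−λ) = 0.7525/(7.8637−5.9172) = 0.38657 hr
In minutes: 0.38657·60 = 23.194 min

Final: 23.194 min


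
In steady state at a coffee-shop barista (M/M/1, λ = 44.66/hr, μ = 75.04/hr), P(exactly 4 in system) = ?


ρ = 44.66/75.04 = 0.5951
P_n = (1−ρ)·ρ^n = (1 − 0.5951)·0.5951^4 = 0.4049·0.125460 = 0.050792

Final: 0.050792


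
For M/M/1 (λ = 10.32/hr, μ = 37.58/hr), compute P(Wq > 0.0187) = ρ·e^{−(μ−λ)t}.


ρ = 10.32/37.58 = 0.2746
P(Wq > t) = ρ·e^{−(μ−λ)t} = 0.2746·e^{−0.5098}
= 0.2746·0.600639 = 0.164944

Final: 0.164944


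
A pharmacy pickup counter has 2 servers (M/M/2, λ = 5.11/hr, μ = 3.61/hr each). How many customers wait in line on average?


a = λ/μ = 1.4155; ρ = a/2 = 0.7078
P₀ = 0.171127
Lq = P₀·a^c·ρ / (c!·(1−ρ)²) = 0.171127·2.00368·0.7078/(2·0.08541)
= 1.42072

Final: 1.42072


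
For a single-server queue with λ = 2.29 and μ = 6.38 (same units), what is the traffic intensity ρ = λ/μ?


ρ = λ/μ = 2.29/6.38 = 0.3589

Final: 0.3589


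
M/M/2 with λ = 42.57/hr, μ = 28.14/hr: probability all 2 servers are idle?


a = λ/μ = 42.57/28.14 = 1.5128; ρ = a/c = 0.7564
Σ_{k=0}^{1} a^k/k! (terms k=0..1) = 1.00000 + 1.51279 = 2.51279
Tail: a^2/(2!(1−ρ)) = 2.28854/(2·0.2436) = 4.69727
P₀ = 1/(2.51279 + 4.69727) = 1/7.21007 = 0.138695

Final: 0.138695


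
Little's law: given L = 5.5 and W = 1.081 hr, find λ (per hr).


λ = L/W = 5.5/1.081 = 5.0879 /hr

Final: 5.0879 /hr


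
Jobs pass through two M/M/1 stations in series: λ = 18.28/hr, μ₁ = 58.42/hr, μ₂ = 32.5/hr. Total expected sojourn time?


Each node sees arrival rate λ = 18.28/hr (tandem ⇒ throughput preserved).
W₁ = 1/(μ₁−λ) = 1/(58.42−18.28) = 0.02491 hr
W₂ = 1/(μ₂−λ) = 1/(32.5−18.28) = 0.07032 hr
W_total = W₁ + W₂ = 0.02491 + 0.07032 = 0.09524 hr

Final: 0.09524 hr


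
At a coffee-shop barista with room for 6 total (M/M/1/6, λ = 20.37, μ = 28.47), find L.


ρ = 20.37/28.47 = 0.7155
L = ρ[1 − (K+1)ρ^K + Kρ^(K+1)] / [(1−ρ)(1−ρ^(K+1))]
Numerator: 0.7155·(1 − 7·0.134159 + 6·0.095990) = 0.455640
Denominator: (0.2845)·(0.904010) = 0.257200
L = 0.455640/0.257200 = 1.7715

Final: 1.7715


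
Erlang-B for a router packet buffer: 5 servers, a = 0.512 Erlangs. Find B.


B(c,a) = (a^c/c!) / Σ_{k=0}^{c} a^k/k!
a^5/5! = 0.0002932
Σ terms (k=0..5): 1.00000 + 0.51200 + 0.13107 + 0.02237 + 0.002863 + 0.0002932 = 1.668598
B = 0.0002932/1.668598 = 0.0001757

Final: 0.0001757


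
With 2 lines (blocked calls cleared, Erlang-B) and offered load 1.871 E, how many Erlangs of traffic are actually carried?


B(2,1.871) = 0.378749 (Erlang-B)
Carried load = a(1 − B) = 1.871·(1 − 0.378749) = 1.871·0.621251 = 1.1624 E

Final: 1.1624 Erlangs


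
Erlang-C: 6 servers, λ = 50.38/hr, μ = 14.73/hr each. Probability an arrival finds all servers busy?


a = λ/μ = 3.4202; ρ = a/6 = 0.5700
P₀ = 0.031535 (from M/M/c formula)
C(c,a) = [a^c/(c!(1−ρ))]·P₀ = [1600.78313/(720·0.4300)]·0.031535
= 5.17095·0.031535 = 0.163067

Final: 0.163067


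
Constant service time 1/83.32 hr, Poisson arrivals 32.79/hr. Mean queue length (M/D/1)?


ρ = 32.79/83.32 = 0.3935
M/D/1: Lq = ρ²/(2(1−ρ)) = 0.1549/(2·0.6065) = 0.12769

Final: 0.12769


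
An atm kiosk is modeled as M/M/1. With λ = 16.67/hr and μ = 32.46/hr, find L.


ρ = λ/μ = 16.67/32.46 = 0.5136
L = ρ/(1−ρ) = 0.5136/(1 − 0.5136) = 0.5136/0.4864 = 1.0557

Final: 1.0557


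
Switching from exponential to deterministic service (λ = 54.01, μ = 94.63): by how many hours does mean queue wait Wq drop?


ρ = 54.01/94.63 = 0.5707
Wq(M/M/1) = ρ/(μ−λ) = 0.5707/40.62 = 0.01405 hr
Wq(M/D/1) = ρ/(2(μ−λ)) = 0.007025 hr
Savings = 0.01405 − 0.007025 = 0.007025 hr

Final: 0.007025 hr


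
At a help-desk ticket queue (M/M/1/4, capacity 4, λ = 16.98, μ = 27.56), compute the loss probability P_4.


ρ = λ/μ = 16.98/27.56 = 0.6161
P_K = (1−ρ)ρ^K/(1−ρ^(K+1)) = (0.3839·0.144090)/(1 − 0.088775)
= 0.055315/0.911225 = 0.060704

Final: 0.060704


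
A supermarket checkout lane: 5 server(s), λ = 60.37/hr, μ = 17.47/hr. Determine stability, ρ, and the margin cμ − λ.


Total capacity cμ = 5·17.47 = 87.35/hr
ρ = λ/(cμ) = 60.37/87.35 = 0.6911
Stable ⇔ ρ < 1: YES
Spare capacity = cμ − λ = 87.35 − 60.37 = 26.98/hr

Final: ρ = 0.6911; stable; margin = 26.98/hr


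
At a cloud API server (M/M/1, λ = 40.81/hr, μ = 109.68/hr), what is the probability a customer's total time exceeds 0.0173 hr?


W ~ Exponential(μ−λ) for M/M/1.
μ − λ = 109.68 − 40.81 = 68.8700
P(W > t) = e^{−(μ−λ)t} = e^{−1.1915} = 0.303780

Final: 0.303780


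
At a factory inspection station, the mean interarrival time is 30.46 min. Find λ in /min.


λ = 1/(interarrival time) in consistent units.
1 minute = 1 min, so λ = 1/30.46 = 0.03283 per minute

Final: 0.03283 /min


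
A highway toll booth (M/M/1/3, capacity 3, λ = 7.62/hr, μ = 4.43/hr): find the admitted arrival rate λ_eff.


ρ = 1.7201; P_K = (1−ρ)ρ^3/(1−ρ^4) = 0.472625
λ_eff = λ(1 − P_K) = 7.62·(1 − 0.472625) = 7.62·0.527375 = 4.0186 /hr

Final: 4.0186 /hr


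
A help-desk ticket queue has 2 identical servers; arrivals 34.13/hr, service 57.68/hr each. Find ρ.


ρ = λ/(cμ) = 34.13/(2·57.68) = 34.13/115.36 = 0.2959

Final: 0.2959


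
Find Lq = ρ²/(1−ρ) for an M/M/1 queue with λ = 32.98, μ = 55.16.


ρ = 32.98/55.16 = 0.5979
Lq = ρ²/(1−ρ) = 0.3575/0.4021 = 0.8890

Final: 0.8890


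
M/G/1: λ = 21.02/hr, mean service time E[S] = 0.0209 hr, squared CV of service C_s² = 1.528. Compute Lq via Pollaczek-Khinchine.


ρ = λ·E[S] = 21.02·0.0209 = 0.4393
Lq = ρ²(1+C_s²)/(2(1−ρ)) = 0.1930·(1+1.528)/(2·0.5607)
= 0.1930·2.5280/1.1214 = 0.43510

Final: 0.43510


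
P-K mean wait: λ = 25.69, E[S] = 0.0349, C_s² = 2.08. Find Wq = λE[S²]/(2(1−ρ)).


ρ = λ·E[S] = 25.69·0.0349 = 0.8966
E[S²] = E[S]²(1+C_s²) = 0.0349²·(1+2.08) = 0.003751
Wq = λ·E[S²]/(2(1−ρ)) = 25.69·0.003751/(2·0.1034) = 0.46595 hr

Final: 0.46595 hr


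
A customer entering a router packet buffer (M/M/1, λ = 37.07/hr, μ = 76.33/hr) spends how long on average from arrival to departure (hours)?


W = 1/(μ−λ) = 1/(76.33 − 37.07) = 1/39.26 = 0.02547 hr

Final: 0.02547 hr


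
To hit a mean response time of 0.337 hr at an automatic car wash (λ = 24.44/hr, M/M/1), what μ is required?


W = 1/(μ−λ) ⇒ μ − λ = 1/W = 1/0.337 = 2.9674
μ = λ + 1/W = 24.44 + 2.9674 = 27.4074 per hr

Final: 27.4074 /hr


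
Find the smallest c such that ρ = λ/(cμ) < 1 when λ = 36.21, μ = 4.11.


Stability requires cμ > λ ⇔ c > λ/μ.
λ/μ = 36.21/4.11 = 8.8102
Minimum integer c = ⌊8.8102⌋ + 1 = 9
Check: 9·4.11 = 36.99 > 36.21, while 8·4.11 = 32.88 ≤ 36.21

Final: 9 servers


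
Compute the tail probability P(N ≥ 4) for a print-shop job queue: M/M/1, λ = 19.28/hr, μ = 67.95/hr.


ρ = 19.28/67.95 = 0.2837
P(N ≥ n) = ρ^n = 0.2837^4 = 0.006481

Final: 0.006481


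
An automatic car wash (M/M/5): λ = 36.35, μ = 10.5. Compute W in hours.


a = 3.4619; ρ = 0.6924; P₀ = 0.027156
Lq = P₀·a^c·ρ/(c!(1−ρ)²) = 0.82333
Wq = Lq/λ = 0.82333/36.35 = 0.02265 hr
W = Wq + 1/μ = 0.02265 + 0.09524 = 0.11789 hr

Final: 0.11789 hr


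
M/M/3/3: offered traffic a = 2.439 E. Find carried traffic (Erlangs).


B(3,2.439) = 0.273810 (Erlang-B)
Carried load = a(1 − B) = 2.439·(1 − 0.273810) = 2.439·0.726190 = 1.7712 E

Final: 1.7712 Erlangs


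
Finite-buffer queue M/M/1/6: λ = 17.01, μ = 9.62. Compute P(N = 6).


ρ = λ/μ = 17.01/9.62 = 1.7682
P_K = (1−ρ)ρ^K/(1−ρ^(K+1)) = (-0.7682·30.561555)/(1 − 54.038675)
= -23.477120/-53.038675 = 0.442642

Final: 0.442642


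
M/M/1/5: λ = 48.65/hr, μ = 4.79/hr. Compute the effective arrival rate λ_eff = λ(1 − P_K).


ρ = 10.1566; P_K = (1−ρ)ρ^5/(1−ρ^6) = 0.901542
λ_eff = λ(1 − P_K) = 48.65·(1 − 0.901542) = 48.65·0.098458 = 4.7900 /hr

Final: 4.7900 /hr


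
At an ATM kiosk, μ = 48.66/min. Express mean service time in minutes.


Mean service time = 1/μ = 1/48.66 minute = 0.02055 minute
In minutes: 0.02055 × 1 = 0.02055 min

Final: 0.02055 min


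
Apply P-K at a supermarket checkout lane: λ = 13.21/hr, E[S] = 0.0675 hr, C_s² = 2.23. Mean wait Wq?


ρ = λ·E[S] = 13.21·0.0675 = 0.8917
E[S²] = E[S]²(1+C_s²) = 0.0675²·(1+2.23) = 0.014717
Wq = λ·E[S²]/(2(1−ρ)) = 13.21·0.014717/(2·0.1083) = 0.89733 hr

Final: 0.89733 hr


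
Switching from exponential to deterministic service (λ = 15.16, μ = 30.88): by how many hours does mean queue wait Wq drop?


ρ = 15.16/30.88 = 0.4909
Wq(M/M/1) = ρ/(μ−λ) = 0.4909/15.72 = 0.03123 hr
Wq(M/D/1) = ρ/(2(μ−λ)) = 0.01561 hr
Savings = 0.03123 − 0.01561 = 0.01561 hr

Final: 0.01561 hr


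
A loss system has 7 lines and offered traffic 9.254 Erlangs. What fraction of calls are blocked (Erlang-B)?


B(c,a) = (a^c/c!) / Σ_{k=0}^{c} a^k/k!
a^7/7! = 1153.123784
Σ terms (k=0..7): 1.00000 + 9.25400 + 42.81826 + 132.08005 + 305.56720 + 565.54378 + 872.25702 + 1153.12378 = 3081.644099
B = 1153.123784/3081.644099 = 0.374191

Final: 0.374191


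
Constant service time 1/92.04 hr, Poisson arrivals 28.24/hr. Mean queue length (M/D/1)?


ρ = 28.24/92.04 = 0.3068
M/D/1: Lq = ρ²/(2(1−ρ)) = 0.09414/(2·0.6932) = 0.06791

Final: 0.06791


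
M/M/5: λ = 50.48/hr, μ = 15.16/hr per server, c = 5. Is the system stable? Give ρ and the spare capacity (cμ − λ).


Total capacity cμ = 5·15.16 = 75.80/hr
ρ = λ/(cμ) = 50.48/75.80 = 0.6660
Stable ⇔ ρ < 1: YES
Spare capacity = cμ − λ = 75.80 − 50.48 = 25.32/hr

Final: ρ = 0.6660; stable; margin = 25.32/hr


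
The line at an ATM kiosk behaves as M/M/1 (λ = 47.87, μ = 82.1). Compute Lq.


ρ = 47.87/82.1 = 0.5831
Lq = ρ²/(1−ρ) = 0.3400/0.4169 = 0.8154

Final: 0.8154


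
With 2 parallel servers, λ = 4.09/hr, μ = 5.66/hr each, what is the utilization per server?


ρ = λ/(cμ) = 4.09/(2·5.66) = 4.09/11.32 = 0.3613

Final: 0.3613


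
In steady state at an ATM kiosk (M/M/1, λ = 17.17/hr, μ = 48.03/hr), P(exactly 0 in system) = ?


ρ = 17.17/48.03 = 0.3575
P_n = (1−ρ)·ρ^n = (1 − 0.3575)·0.3575^0 = 0.6425·1.000000 = 0.642515

Final: 0.642515


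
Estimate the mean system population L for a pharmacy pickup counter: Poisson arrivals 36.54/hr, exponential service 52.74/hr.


ρ = λ/μ = 36.54/52.74 = 0.6928
L = ρ/(1−ρ) = 0.6928/(1 − 0.6928) = 0.6928/0.3072 = 2.2556

Final: 2.2556


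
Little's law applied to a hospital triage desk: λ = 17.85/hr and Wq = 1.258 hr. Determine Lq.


Lq = λWq = 17.85·1.258 = 22.4553

Final: 22.4553


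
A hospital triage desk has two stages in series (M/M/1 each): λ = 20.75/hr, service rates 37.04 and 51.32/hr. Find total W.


Each node sees arrival rate λ = 20.75/hr (tandem ⇒ throughput preserved).
W₁ = 1/(μ₁−λ) = 1/(37.04−20.75) = 0.06139 hr
W₂ = 1/(μ₂−λ) = 1/(51.32−20.75) = 0.03271 hr
W_total = W₁ + W₂ = 0.06139 + 0.03271 = 0.09410 hr

Final: 0.09410 hr


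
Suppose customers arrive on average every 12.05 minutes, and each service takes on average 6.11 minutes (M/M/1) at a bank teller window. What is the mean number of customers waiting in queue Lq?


λ = 60/12.05 = 4.9793 /hr
μ = 60/6.11 = 9.8200 /hr
ρ = λ/μ = 4.9793/9.8200 = 0.5071
Lq = ρ²/(1−ρ) = 0.2571/0.4929 = 0.5216

Final: 0.5216


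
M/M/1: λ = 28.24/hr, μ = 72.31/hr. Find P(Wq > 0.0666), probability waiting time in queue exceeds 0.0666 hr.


ρ = 28.24/72.31 = 0.3905
P(Wq > t) = ρ·e^{−(μ−λ)t} = 0.3905·e^{−2.9351}
= 0.3905·0.053127 = 0.020748

Final: 0.020748


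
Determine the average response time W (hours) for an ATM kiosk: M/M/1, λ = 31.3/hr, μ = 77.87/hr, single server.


W = 1/(μ−λ) = 1/(77.87 − 31.3) = 1/46.57 = 0.02147 hr

Final: 0.02147 hr


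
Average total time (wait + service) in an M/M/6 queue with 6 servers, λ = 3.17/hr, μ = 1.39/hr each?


a = 2.2806; ρ = 0.3801; P₀ = 0.101891
Lq = P₀·a^c·ρ/(c!(1−ρ)²) = 0.01969
Wq = Lq/λ = 0.01969/3.17 = 0.006212 hr
W = Wq + 1/μ = 0.006212 + 0.71942 = 0.72564 hr

Final: 0.72564 hr


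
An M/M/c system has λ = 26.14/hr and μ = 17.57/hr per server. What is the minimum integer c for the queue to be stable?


Stability requires cμ > λ ⇔ c > λ/μ.
λ/μ = 26.14/17.57 = 1.4878
Minimum integer c = ⌊1.4878⌋ + 1 = 2
Check: 2·17.57 = 35.14 > 26.14, while 1·17.57 = 17.57 ≤ 26.14

Final: 2 servers


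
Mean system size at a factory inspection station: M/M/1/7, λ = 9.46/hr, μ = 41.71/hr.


ρ = 9.46/41.71 = 0.2268
L = ρ[1 − (K+1)ρ^K + Kρ^(K+1)] / [(1−ρ)(1−ρ^(K+1))]
Numerator: 0.2268·(1 − 8·0.00003087 + 7·0.000007002) = 0.226759
Denominator: (0.7732)·(0.999993) = 0.773190
L = 0.226759/0.773190 = 0.2933

Final: 0.2933


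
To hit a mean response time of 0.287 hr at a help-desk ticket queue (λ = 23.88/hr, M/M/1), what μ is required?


W = 1/(μ−λ) ⇒ μ − λ = 1/W = 1/0.287 = 3.4843
μ = λ + 1/W = 23.88 + 3.4843 = 27.3643 per hr

Final: 27.3643 /hr


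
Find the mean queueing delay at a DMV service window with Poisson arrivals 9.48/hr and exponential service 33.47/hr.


ρ = 9.48/33.47 = 0.2832
Wq = ρ/(μ−λ) = 0.2832/(33.47 − 9.48) = 0.2832/23.99 = 0.01181 hr

Final: 0.01181 hr


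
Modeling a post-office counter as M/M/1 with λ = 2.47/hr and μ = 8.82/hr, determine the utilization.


ρ = λ/μ = 2.47/8.82 = 0.2800

Final: 0.2800


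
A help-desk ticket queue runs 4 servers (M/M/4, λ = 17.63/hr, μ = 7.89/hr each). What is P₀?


a = λ/μ = 17.63/7.89 = 2.2345; ρ = a/c = 0.5586
Σ_{k=0}^{3} a^k/k! (terms k=0..3) = 1.00000 + 2.23447 + 2.49644 + 1.85941 = 7.59032
Tail: a^4/(4!(1−ρ)) = 24.92879/(24·0.4414) = 2.35329
P₀ = 1/(7.59032 + 2.35329) = 1/9.94361 = 0.100567

Final: 0.100567


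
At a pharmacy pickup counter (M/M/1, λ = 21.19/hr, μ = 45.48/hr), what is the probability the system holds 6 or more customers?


ρ = 21.19/45.48 = 0.4659
P(N ≥ n) = ρ^n = 0.4659^6 = 0.010230

Final: 0.010230


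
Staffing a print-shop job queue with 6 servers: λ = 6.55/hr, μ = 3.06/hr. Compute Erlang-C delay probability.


a = λ/μ = 2.1405; ρ = a/6 = 0.3568
P₀ = 0.117331 (from M/M/c formula)
C(c,a) = [a^c/(c!(1−ρ))]·P₀ = [96.18763/(720·0.6432)]·0.117331
= 0.20769·0.117331 = 0.024368

Final: 0.024368


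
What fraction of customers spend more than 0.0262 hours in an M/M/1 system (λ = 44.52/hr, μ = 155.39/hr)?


W ~ Exponential(μ−λ) for M/M/1.
μ − λ = 155.39 − 44.52 = 110.8700
P(W > t) = e^{−(μ−λ)t} = e^{−2.9048} = 0.054760

Final: 0.054760


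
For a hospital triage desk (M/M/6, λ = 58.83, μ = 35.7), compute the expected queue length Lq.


a = λ/μ = 1.6479; ρ = a/6 = 0.2746
P₀ = 0.192367
Lq = P₀·a^c·ρ / (c!·(1−ρ)²) = 0.192367·20.02552·0.2746/(720·0.52613)
= 0.002793

Final: 0.002793


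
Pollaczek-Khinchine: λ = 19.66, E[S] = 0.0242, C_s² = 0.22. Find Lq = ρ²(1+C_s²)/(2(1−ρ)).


ρ = λ·E[S] = 19.66·0.0242 = 0.4758
Lq = ρ²(1+C_s²)/(2(1−ρ)) = 0.2264·(1+0.22)/(2·0.5242)
= 0.2264·1.2200/1.0485 = 0.26339

Final: 0.26339


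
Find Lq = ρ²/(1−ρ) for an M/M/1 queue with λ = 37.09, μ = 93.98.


ρ = 37.09/93.98 = 0.3947
Lq = ρ²/(1−ρ) = 0.1558/0.6053 = 0.2573

Final: 0.2573


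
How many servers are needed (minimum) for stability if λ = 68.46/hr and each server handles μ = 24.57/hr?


Stability requires cμ > λ ⇔ c > λ/μ.
λ/μ = 68.46/24.57 = 2.7863
Minimum integer c = ⌊2.7863⌋ + 1 = 3
Check: 3·24.57 = 73.71 > 68.46, while 2·24.57 = 49.14 ≤ 68.46

Final: 3 servers


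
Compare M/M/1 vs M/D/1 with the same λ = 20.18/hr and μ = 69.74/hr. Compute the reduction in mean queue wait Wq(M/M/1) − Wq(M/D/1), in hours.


ρ = 20.18/69.74 = 0.2894
Wq(M/M/1) = ρ/(μ−λ) = 0.2894/49.56 = 0.005839 hr
Wq(M/D/1) = ρ/(2(μ−λ)) = 0.002919 hr
Savings = 0.005839 − 0.002919 = 0.002919 hr

Final: 0.002919 hr


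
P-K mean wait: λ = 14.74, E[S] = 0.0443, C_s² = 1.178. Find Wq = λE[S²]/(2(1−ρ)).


ρ = λ·E[S] = 14.74·0.0443 = 0.6530
E[S²] = E[S]²(1+C_s²) = 0.0443²·(1+1.178) = 0.004274
Wq = λ·E[S²]/(2(1−ρ)) = 14.74·0.004274/(2·0.3470) = 0.09078 hr

Final: 0.09078 hr


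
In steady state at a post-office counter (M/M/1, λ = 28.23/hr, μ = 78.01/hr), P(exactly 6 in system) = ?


ρ = 28.23/78.01 = 0.3619
P_n = (1−ρ)·ρ^n = (1 − 0.3619)·0.3619^6 = 0.6381·0.002246 = 0.001433

Final: 0.001433


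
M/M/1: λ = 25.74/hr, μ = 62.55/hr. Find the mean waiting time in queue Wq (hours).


ρ = 25.74/62.55 = 0.4115
Wq = ρ/(μ−λ) = 0.4115/(62.55 − 25.74) = 0.4115/36.81 = 0.01118 hr

Final: 0.01118 hr


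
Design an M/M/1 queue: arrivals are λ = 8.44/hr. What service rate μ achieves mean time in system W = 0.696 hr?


W = 1/(μ−λ) ⇒ μ − λ = 1/W = 1/0.696 = 1.4368
μ = λ + 1/W = 8.44 + 1.4368 = 9.8768 per hr

Final: 9.8768 /hr


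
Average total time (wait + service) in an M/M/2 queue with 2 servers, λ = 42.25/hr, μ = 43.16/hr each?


a = 0.9789; ρ = 0.4895; P₀ = 0.342770
Lq = P₀·a^c·ρ/(c!(1−ρ)²) = 0.30840
Wq = Lq/λ = 0.30840/42.25 = 0.007299 hr
W = Wq + 1/μ = 0.007299 + 0.02317 = 0.03047 hr

Final: 0.03047 hr


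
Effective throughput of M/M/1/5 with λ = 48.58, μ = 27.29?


ρ = 1.7801; P_K = (1−ρ)ρ^5/(1−ρ^6) = 0.452465
λ_eff = λ(1 − P_K) = 48.58·(1 − 0.452465) = 48.58·0.547535 = 26.5993 /hr

Final: 26.5993 /hr


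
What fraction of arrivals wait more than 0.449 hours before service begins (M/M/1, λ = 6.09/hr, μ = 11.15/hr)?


ρ = 6.09/11.15 = 0.5462
P(Wq > t) = ρ·e^{−(μ−λ)t} = 0.5462·e^{−2.2719}
= 0.5462·0.103112 = 0.056319

Final: 0.056319


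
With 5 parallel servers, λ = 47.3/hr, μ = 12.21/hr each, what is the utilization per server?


ρ = λ/(cμ) = 47.3/(5·12.21) = 47.3/61.05 = 0.7748

Final: 0.7748


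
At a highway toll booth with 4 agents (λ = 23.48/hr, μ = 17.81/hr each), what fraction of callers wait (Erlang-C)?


a = λ/μ = 1.3184; ρ = a/4 = 0.3296
P₀ = 0.266166 (from M/M/c formula)
C(c,a) = [a^c/(c!(1−ρ))]·P₀ = [3.02090/(24·0.6704)]·0.266166
= 0.18775·0.266166 = 0.049973

Final: 0.049973


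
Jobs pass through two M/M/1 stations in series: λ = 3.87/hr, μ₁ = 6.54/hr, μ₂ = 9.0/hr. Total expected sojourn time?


Each node sees arrival rate λ = 3.87/hr (tandem ⇒ throughput preserved).
W₁ = 1/(μ₁−λ) = 1/(6.54−3.87) = 0.37453 hr
W₂ = 1/(μ₂−λ) = 1/(9.0−3.87) = 0.19493 hr
W_total = W₁ + W₂ = 0.37453 + 0.19493 = 0.56946 hr

Final: 0.56946 hr


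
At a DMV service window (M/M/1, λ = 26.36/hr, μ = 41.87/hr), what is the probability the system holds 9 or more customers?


ρ = 26.36/41.87 = 0.6296
P(N ≥ n) = ρ^n = 0.6296^9 = 0.015538

Final: 0.015538


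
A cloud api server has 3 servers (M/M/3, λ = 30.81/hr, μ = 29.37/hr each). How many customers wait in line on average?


a = λ/μ = 1.0490; ρ = a/3 = 0.3497
P₀ = 0.345409
Lq = P₀·a^c·ρ / (c!·(1−ρ)²) = 0.345409·1.15442·0.3497/(6·0.42292)
= 0.05495

Final: 0.05495


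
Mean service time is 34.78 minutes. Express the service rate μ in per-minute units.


μ = 1/(service time) in consistent units.
1 minute = 1 min, so μ = 1/34.78 = 0.02875 per minute

Final: 0.02875 /min


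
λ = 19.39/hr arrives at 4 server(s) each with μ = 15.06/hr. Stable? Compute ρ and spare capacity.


Total capacity cμ = 4·15.06 = 60.24/hr
ρ = λ/(cμ) = 19.39/60.24 = 0.3219
Stable ⇔ ρ < 1: YES
Spare capacity = cμ − λ = 60.24 − 19.39 = 40.85/hr

Final: ρ = 0.3219; stable; margin = 40.85/hr


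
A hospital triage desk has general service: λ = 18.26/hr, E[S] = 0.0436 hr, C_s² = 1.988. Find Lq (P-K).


ρ = λ·E[S] = 18.26·0.0436 = 0.7961
Lq = ρ²(1+C_s²)/(2(1−ρ)) = 0.6338·(1+1.988)/(2·0.2039)
= 0.6338·2.9880/0.4077 = 4.64499

Final: 4.64499


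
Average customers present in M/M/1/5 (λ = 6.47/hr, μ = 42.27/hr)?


ρ = 6.47/42.27 = 0.1531
L = ρ[1 − (K+1)ρ^K + Kρ^(K+1)] / [(1−ρ)(1−ρ^(K+1))]
Numerator: 0.1531·(1 − 6·0.00008402 + 5·0.00001286) = 0.152996
Denominator: (0.8469)·(0.999987) = 0.846925
L = 0.152996/0.846925 = 0.1806

Final: 0.1806


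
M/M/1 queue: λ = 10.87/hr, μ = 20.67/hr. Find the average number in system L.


ρ = λ/μ = 10.87/20.67 = 0.5259
L = ρ/(1−ρ) = 0.5259/(1 − 0.5259) = 0.5259/0.4741 = 1.1092

Final: 1.1092


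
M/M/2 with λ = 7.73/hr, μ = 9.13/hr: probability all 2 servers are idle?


a = λ/μ = 7.73/9.13 = 0.8467; ρ = a/c = 0.4233
Σ_{k=0}^{1} a^k/k! (terms k=0..1) = 1.00000 + 0.84666 = 1.84666
Tail: a^2/(2!(1−ρ)) = 0.71683/(2·0.5767) = 0.62153
P₀ = 1/(1.84666 + 0.62153) = 1/2.46819 = 0.405156

Final: 0.405156


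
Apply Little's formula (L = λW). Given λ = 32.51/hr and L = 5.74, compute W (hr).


W = L/λ = 5.74/32.51 = 0.1766 hr

Final: 0.1766 hr


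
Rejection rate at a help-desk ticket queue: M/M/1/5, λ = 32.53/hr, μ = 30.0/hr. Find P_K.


ρ = λ/μ = 32.53/30.0 = 1.0843
P_K = (1−ρ)ρ^K/(1−ρ^(K+1)) = (-0.08433·1.499043)/(1 − 1.625462)
= -0.126419/-0.625462 = 0.202121

Final: 0.202121


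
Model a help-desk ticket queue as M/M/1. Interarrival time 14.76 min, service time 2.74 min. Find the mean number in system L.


λ = 60/14.76 = 4.0650 /hr
μ = 60/2.74 = 21.8978 /hr
ρ = λ/μ = 4.0650/21.8978 = 0.1856
L = ρ/(1−ρ) = 0.1856/0.8144 = 0.2280

Final: 0.2280


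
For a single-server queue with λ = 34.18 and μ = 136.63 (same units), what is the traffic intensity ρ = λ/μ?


ρ = λ/μ = 34.18/136.63 = 0.2502

Final: 0.2502


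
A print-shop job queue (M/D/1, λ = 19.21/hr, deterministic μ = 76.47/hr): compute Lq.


ρ = 19.21/76.47 = 0.2512
M/D/1: Lq = ρ²/(2(1−ρ)) = 0.06311/(2·0.7488) = 0.04214

Final: 0.04214


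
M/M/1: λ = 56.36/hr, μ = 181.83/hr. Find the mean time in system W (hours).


W = 1/(μ−λ) = 1/(181.83 − 56.36) = 1/125.47 = 0.007970 hr

Final: 0.007970 hr


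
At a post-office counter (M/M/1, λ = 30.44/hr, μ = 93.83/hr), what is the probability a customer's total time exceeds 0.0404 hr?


W ~ Exponential(μ−λ) for M/M/1.
μ − λ = 93.83 − 30.44 = 63.3900
P(W > t) = e^{−(μ−λ)t} = e^{−2.5610} = 0.077231

Final: 0.077231


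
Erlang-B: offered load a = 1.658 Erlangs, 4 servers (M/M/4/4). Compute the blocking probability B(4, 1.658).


B(c,a) = (a^c/c!) / Σ_{k=0}^{c} a^k/k!
a^4/4! = 0.314867
Σ terms (k=0..4): 1.00000 + 1.65800 + 1.37448 + 0.75963 + 0.31487 = 5.106979
B = 0.314867/5.106979 = 0.061654

Final: 0.061654


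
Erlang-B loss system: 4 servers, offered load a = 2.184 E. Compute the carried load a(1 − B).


B(4,2.184) = 0.114863 (Erlang-B)
Carried load = a(1 − B) = 2.184·(1 − 0.114863) = 2.184·0.885137 = 1.9331 E

Final: 1.9331 Erlangs


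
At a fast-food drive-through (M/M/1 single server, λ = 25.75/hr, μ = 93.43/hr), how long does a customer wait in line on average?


ρ = 25.75/93.43 = 0.2756
Wq = ρ/(μ−λ) = 0.2756/(93.43 − 25.75) = 0.2756/67.68 = 0.004072 hr

Final: 0.004072 hr


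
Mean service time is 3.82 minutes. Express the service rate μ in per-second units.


μ = 1/(service time) in consistent units.
1 second = 0.0166667 min, so μ = 0.0166667/3.82 = 0.004363 per second

Final: 0.004363 /sec


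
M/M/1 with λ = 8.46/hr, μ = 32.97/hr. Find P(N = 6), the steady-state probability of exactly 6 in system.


ρ = 8.46/32.97 = 0.2566
P_n = (1−ρ)·ρ^n = (1 − 0.2566)·0.2566^6 = 0.7434·0.0002854 = 0.0002122

Final: 0.0002122


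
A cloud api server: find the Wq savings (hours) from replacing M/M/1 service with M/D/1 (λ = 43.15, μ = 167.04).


ρ = 43.15/167.04 = 0.2583
Wq(M/M/1) = ρ/(μ−λ) = 0.2583/123.89 = 0.002085 hr
Wq(M/D/1) = ρ/(2(μ−λ)) = 0.001043 hr
Savings = 0.002085 − 0.001043 = 0.001043 hr

Final: 0.001043 hr


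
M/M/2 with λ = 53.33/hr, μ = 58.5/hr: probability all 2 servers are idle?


a = λ/μ = 53.33/58.5 = 0.9116; ρ = a/c = 0.4558
Σ_{k=0}^{1} a^k/k! (terms k=0..1) = 1.00000 + 0.91162 = 1.91162
Tail: a^2/(2!(1−ρ)) = 0.83106/(2·0.5442) = 0.76358
P₀ = 1/(1.91162 + 0.76358) = 1/2.67520 = 0.373804

Final: 0.373804


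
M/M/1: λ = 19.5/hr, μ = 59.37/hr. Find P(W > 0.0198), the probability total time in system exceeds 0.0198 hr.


W ~ Exponential(μ−λ) for M/M/1.
μ − λ = 59.37 − 19.5 = 39.8700
P(W > t) = e^{−(μ−λ)t} = e^{−0.7894} = 0.454105

Final: 0.454105


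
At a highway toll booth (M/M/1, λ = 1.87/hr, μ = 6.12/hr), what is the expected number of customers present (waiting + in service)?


ρ = λ/μ = 1.87/6.12 = 0.3056
L = ρ/(1−ρ) = 0.3056/(1 − 0.3056) = 0.3056/0.6944 = 0.4400

Final: 0.4400


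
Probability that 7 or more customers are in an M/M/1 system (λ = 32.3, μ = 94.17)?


ρ = 32.3/94.17 = 0.3430
P(N ≥ n) = ρ^n = 0.3430^7 = 0.0005585

Final: 0.0005585
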